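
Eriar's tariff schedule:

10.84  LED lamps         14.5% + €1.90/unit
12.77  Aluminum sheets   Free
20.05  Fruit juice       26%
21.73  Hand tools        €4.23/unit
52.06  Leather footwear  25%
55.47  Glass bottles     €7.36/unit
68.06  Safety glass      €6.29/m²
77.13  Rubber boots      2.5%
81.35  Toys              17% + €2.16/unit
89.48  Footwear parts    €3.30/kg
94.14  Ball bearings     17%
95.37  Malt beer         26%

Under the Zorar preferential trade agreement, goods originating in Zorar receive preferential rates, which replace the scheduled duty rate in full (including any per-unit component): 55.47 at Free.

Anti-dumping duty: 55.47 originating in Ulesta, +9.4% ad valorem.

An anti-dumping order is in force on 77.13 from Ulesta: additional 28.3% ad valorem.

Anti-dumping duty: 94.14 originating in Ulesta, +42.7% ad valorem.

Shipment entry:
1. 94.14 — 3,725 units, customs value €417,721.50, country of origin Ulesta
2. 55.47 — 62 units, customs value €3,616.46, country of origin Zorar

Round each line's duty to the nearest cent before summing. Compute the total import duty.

Line 1 (94.14, Ulesta, 3,725 units, €417,721.50):
Base rate for 94.14 is 17%.
Additional duty on 94.14 from Ulesta: +42.7%. Applied ad valorem rate: 17% + 42.7% = 59.7%.
Duty = €417,721.50 × 59.7% = €249,379.74.
Line 2 (55.47, Zorar, 62 units, €3,616.46):
Base rate for 55.47 is €7.36/unit.
Origin Zorar qualifies under the Eriar–Zorar agreement and 55.47 is covered: preferential rate Free applies instead.
The additional-duty order on 55.47 targets Ulesta, not Zorar; it does not apply.
Duty = €3,616.46 × 0% = €0.00.
Total = €249,379.74 + €0.00 = €249,379.74.

€249,379.74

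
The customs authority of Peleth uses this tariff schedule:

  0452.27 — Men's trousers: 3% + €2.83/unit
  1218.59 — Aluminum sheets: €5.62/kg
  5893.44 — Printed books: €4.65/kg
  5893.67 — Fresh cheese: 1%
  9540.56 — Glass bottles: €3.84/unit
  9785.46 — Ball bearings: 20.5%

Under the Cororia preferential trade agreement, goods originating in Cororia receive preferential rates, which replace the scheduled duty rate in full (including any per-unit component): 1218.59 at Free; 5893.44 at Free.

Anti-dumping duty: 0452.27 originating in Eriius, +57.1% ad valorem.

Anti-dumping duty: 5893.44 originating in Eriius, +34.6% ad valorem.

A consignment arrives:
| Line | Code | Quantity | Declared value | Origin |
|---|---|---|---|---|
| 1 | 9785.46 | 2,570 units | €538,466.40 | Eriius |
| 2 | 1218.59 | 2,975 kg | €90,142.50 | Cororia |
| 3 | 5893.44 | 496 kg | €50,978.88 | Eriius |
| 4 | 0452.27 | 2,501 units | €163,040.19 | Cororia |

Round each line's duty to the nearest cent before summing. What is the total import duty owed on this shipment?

Line 1 (9785.46, Eriius, 2,570 units, €538,466.40):
Base rate for 9785.46 is 20.5%.
Duty = €538,466.40 × 20.5% = €110,385.61.
Line 2 (1218.59, Cororia, 2,975 kg, €90,142.50):
Base rate for 1218.59 is €5.62/kg.
Origin Cororia qualifies under the Peleth–Cororia agreement and 1218.59 is covered: preferential rate Free applies instead.
Duty = €90,142.50 × 0% = €0.00.
Line 3 (5893.44, Eriius, 496 kg, €50,978.88):
Base rate for 5893.44 is €4.65/kg.
5893.44 has an FTA preferential rate, but origin Eriius is not Cororia; base rate stands.
Additional duty on 5893.44 from Eriius: +34.6% ad valorem. Applied ad valorem rate = 34.6%.
Duty = €50,978.88 × 34.6% + 496 × €4.65 = €19,945.09.
Line 4 (0452.27, Cororia, 2,501 units, €163,040.19):
Base rate for 0452.27 is 3% + €2.83/unit.
Origin Cororia is the FTA partner but 0452.27 is not on the preference list; base rate stands.
The additional-duty order on 0452.27 targets Eriius, not Cororia; it does not apply.
Duty = €163,040.19 × 3% + 2,501 × €2.83 = €11,969.04.
Total = €110,385.61 + €0.00 + €19,945.09 + €11,969.04 = €142,299.74.

€142,299.74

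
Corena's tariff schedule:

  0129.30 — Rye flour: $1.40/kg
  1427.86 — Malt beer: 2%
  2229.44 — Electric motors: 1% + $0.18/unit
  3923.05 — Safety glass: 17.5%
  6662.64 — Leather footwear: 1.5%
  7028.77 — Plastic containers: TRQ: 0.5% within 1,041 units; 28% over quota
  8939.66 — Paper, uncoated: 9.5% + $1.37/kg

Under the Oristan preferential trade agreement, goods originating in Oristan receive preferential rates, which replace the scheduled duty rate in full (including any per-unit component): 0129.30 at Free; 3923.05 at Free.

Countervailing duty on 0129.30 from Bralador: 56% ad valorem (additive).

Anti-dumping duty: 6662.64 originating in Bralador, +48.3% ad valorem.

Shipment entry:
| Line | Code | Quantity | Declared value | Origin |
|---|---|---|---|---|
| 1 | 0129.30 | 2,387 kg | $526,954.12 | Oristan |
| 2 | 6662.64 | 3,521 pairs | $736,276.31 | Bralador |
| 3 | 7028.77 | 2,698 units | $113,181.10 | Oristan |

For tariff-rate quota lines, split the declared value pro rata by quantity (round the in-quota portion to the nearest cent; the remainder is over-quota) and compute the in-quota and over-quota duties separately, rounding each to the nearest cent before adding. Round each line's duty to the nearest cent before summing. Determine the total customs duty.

$386,347.07

Line 1 (0129.30, Oristan, 2,387 kg, $526,954.12):
Base rate for 0129.30 is $1.40/kg.
Origin Oristan qualifies under the Corena–Oristan agreement and 0129.30 is covered: preferential rate Free applies instead.
The additional-duty order on 0129.30 targets Bralador, not Oristan; it does not apply.
Duty = $526,954.12 × 0% = $0.00.
Line 2 (6662.64, Bralador, 3,521 pairs, $736,276.31):
Base rate for 6662.64 is 1.5%.
Additional duty on 6662.64 from Bralador: +48.3%. Applied ad valorem rate: 1.5% + 48.3% = 49.8%.
Duty = $736,276.31 × 49.8% = $366,665.60.
Line 3 (7028.77, Oristan, 2,698 units, $113,181.10):
Code 7028.77 is under a tariff-rate quota (threshold 1,041 units). In-quota: 1,041 units at 0.5%; over-quota: 1,657 units at 28%.
Pro-rata value split: in-quota = $113,181.10 × 1,041/2,698 = $43,669.95; over-quota = $113,181.10 − $43,669.95 = $69,511.15.
In-quota duty = $43,669.95 × 0.5% = $218.35. Over-quota duty = $69,511.15 × 28% = $19,463.12.
Line duty = $218.35 + $19,463.12 = $19,681.47.
Total = $0.00 + $366,665.60 + $19,681.47 = $386,347.07.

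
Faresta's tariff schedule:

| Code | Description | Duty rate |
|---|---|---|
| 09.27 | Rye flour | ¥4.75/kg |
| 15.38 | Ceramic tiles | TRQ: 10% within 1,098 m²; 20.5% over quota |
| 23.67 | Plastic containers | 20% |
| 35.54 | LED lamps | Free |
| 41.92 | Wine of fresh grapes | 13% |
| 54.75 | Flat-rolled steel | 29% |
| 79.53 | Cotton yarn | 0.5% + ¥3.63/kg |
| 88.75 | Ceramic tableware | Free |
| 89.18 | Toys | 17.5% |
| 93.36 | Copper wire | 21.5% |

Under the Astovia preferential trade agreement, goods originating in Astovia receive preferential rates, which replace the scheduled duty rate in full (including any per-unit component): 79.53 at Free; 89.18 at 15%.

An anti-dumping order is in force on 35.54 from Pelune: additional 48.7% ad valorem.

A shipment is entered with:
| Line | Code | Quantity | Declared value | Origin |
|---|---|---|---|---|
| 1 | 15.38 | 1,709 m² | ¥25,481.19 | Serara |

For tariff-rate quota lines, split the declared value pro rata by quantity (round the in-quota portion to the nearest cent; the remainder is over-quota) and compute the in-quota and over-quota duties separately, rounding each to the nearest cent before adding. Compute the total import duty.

¥3,504.67

Line 1 (15.38, Serara, 1,709 m², ¥25,481.19):
Code 15.38 is under a tariff-rate quota (threshold 1,098 m²). In-quota: 1,098 m² at 10%; over-quota: 611 m² at 20.5%.
Pro-rata value split: in-quota = ¥25,481.19 × 1,098/1,709 = ¥16,371.18; over-quota = ¥25,481.19 − ¥16,371.18 = ¥9,110.01.
In-quota duty = ¥16,371.18 × 10% = ¥1,637.12. Over-quota duty = ¥9,110.01 × 20.5% = ¥1,867.55.
Line duty = ¥1,637.12 + ¥1,867.55 = ¥3,504.67.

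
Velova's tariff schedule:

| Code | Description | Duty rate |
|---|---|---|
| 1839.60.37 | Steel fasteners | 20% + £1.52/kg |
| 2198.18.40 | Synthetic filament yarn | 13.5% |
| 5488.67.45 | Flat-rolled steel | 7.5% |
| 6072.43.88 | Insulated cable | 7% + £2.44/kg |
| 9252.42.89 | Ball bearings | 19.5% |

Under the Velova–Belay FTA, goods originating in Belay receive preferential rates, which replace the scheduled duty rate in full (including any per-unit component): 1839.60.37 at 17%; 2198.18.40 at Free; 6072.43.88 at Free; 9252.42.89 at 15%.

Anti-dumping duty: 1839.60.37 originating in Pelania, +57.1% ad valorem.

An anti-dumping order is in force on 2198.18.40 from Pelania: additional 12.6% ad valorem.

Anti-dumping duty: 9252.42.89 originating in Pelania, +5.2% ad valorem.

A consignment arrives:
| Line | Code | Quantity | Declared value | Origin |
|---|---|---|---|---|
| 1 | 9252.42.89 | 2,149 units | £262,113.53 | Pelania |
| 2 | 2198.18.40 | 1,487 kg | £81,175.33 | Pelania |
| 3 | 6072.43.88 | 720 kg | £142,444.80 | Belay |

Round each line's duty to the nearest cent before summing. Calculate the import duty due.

£85,928.80

Line 1 (9252.42.89, Pelania, 2,149 units, £262,113.53):
Base rate for 9252.42.89 is 19.5%.
9252.42.89 has an FTA preferential rate, but origin Pelania is not Belay; base rate stands.
Additional duty on 9252.42.89 from Pelania: +5.2%. Applied ad valorem rate: 19.5% + 5.2% = 24.7%.
Duty = £262,113.53 × 24.7% = £64,742.04.
Line 2 (2198.18.40, Pelania, 1,487 kg, £81,175.33):
Base rate for 2198.18.40 is 13.5%.
2198.18.40 has an FTA preferential rate, but origin Pelania is not Belay; base rate stands.
Additional duty on 2198.18.40 from Pelania: +12.6%. Applied ad valorem rate: 13.5% + 12.6% = 26.1%.
Duty = £81,175.33 × 26.1% = £21,186.76.
Line 3 (6072.43.88, Belay, 720 kg, £142,444.80):
Base rate for 6072.43.88 is 7% + £2.44/kg.
Origin Belay qualifies under the Velova–Belay agreement and 6072.43.88 is covered: preferential rate Free applies instead.
Duty = £142,444.80 × 0% = £0.00.
Total = £64,742.04 + £21,186.76 + £0.00 = £85,928.80.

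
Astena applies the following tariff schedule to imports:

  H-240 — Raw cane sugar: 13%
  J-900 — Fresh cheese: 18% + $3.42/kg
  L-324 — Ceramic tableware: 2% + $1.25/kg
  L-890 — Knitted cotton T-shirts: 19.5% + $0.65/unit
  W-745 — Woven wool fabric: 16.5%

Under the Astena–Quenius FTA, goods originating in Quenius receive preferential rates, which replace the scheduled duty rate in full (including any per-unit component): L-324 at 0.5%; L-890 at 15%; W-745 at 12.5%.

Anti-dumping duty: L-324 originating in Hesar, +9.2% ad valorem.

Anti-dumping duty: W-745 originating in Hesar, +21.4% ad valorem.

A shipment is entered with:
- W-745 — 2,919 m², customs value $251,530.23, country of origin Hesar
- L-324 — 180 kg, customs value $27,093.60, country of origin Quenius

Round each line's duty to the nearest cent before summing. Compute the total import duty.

$95,465.43

Line 1 (W-745, Hesar, 2,919 m², $251,530.23):
Base rate for W-745 is 16.5%.
W-745 has an FTA preferential rate, but origin Hesar is not Quenius; base rate stands.
Additional duty on W-745 from Hesar: +21.4%. Applied ad valorem rate: 16.5% + 21.4% = 37.9%.
Duty = $251,530.23 × 37.9% = $95,329.96.
Line 2 (L-324, Quenius, 180 kg, $27,093.60):
Base rate for L-324 is 2% + $1.25/kg.
Origin Quenius qualifies under the Astena–Quenius agreement and L-324 is covered: preferential rate 0.5% applies instead.
The additional-duty order on L-324 targets Hesar, not Quenius; it does not apply.
Duty = $27,093.60 × 0.5% = $135.47.
Total = $95,329.96 + $135.47 = $95,465.43.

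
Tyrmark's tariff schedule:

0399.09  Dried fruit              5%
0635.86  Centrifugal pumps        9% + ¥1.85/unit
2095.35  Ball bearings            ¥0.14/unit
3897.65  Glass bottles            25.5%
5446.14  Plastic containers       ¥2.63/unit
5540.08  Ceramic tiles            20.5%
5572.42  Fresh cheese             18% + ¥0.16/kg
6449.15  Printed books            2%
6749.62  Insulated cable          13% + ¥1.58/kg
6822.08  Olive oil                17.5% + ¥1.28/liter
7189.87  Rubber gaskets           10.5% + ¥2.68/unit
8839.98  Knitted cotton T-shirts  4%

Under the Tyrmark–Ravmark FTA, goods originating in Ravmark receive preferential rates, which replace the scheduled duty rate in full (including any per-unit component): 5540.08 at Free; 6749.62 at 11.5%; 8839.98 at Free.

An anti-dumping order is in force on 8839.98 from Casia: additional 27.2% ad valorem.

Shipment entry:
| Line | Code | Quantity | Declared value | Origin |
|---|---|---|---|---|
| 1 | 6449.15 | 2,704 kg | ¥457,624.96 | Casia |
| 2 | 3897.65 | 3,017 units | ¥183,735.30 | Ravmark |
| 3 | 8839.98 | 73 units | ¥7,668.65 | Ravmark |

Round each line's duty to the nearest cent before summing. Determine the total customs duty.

¥56,005.00

Line 1 (6449.15, Casia, 2,704 kg, ¥457,624.96):
Base rate for 6449.15 is 2%.
Duty = ¥457,624.96 × 2% = ¥9,152.50.
Line 2 (3897.65, Ravmark, 3,017 units, ¥183,735.30):
Base rate for 3897.65 is 25.5%.
Origin Ravmark is the FTA partner but 3897.65 is not on the preference list; base rate stands.
Duty = ¥183,735.30 × 25.5% = ¥46,852.50.
Line 3 (8839.98, Ravmark, 73 units, ¥7,668.65):
Base rate for 8839.98 is 4%.
Origin Ravmark qualifies under the Tyrmark–Ravmark agreement and 8839.98 is covered: preferential rate Free applies instead.
The additional-duty order on 8839.98 targets Casia, not Ravmark; it does not apply.
Duty = ¥7,668.65 × 0% = ¥0.00.
Total = ¥9,152.50 + ¥46,852.50 + ¥0.00 = ¥56,005.00.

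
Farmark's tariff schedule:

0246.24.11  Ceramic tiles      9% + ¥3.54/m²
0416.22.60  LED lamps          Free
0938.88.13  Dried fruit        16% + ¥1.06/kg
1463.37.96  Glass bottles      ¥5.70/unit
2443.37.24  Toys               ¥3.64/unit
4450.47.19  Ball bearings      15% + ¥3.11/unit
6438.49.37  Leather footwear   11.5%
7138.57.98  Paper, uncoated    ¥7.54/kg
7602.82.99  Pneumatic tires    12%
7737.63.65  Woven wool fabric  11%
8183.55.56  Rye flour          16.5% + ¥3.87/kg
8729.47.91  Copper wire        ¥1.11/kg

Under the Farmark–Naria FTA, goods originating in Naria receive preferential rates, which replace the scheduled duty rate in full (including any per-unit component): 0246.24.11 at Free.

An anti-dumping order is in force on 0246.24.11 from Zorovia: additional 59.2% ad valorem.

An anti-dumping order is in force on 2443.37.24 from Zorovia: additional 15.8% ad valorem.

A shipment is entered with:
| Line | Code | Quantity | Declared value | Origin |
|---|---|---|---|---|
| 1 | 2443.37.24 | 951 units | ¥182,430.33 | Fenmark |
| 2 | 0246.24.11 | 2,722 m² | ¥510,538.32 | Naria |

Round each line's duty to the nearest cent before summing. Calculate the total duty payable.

Line 1 (2443.37.24, Fenmark, 951 units, ¥182,430.33):
Base rate for 2443.37.24 is ¥3.64/unit.
The additional-duty order on 2443.37.24 targets Zorovia, not Fenmark; it does not apply.
Duty = 951 × ¥3.64 = ¥3,461.64.
Line 2 (0246.24.11, Naria, 2,722 m², ¥510,538.32):
Base rate for 0246.24.11 is 9% + ¥3.54/m².
Origin Naria qualifies under the Farmark–Naria agreement and 0246.24.11 is covered: preferential rate Free applies instead.
The additional-duty order on 0246.24.11 targets Zorovia, not Naria; it does not apply.
Duty = ¥510,538.32 × 0% = ¥0.00.
Total = ¥3,461.64 + ¥0.00 = ¥3,461.64.

¥3,461.64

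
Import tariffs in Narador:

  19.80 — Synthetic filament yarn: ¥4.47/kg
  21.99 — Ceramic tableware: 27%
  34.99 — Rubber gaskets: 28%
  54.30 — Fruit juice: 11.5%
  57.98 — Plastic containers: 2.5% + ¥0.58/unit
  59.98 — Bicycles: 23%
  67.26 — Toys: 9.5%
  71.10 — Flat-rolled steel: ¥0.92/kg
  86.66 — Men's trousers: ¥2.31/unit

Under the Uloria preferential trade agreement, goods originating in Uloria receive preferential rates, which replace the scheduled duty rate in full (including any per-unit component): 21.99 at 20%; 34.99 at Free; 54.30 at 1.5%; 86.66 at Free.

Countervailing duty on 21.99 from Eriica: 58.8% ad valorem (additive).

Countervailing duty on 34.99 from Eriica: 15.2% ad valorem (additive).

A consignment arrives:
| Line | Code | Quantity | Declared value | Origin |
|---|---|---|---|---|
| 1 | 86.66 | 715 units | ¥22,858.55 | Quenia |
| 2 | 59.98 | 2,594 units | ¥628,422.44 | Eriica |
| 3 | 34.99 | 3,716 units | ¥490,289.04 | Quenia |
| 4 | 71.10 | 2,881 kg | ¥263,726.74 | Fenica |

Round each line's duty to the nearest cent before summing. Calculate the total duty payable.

¥286,120.26

Line 1 (86.66, Quenia, 715 units, ¥22,858.55):
Base rate for 86.66 is ¥2.31/unit.
86.66 has an FTA preferential rate, but origin Quenia is not Uloria; base rate stands.
Duty = 715 × ¥2.31 = ¥1,651.65.
Line 2 (59.98, Eriica, 2,594 units, ¥628,422.44):
Base rate for 59.98 is 23%.
Duty = ¥628,422.44 × 23% = ¥144,537.16.
Line 3 (34.99, Quenia, 3,716 units, ¥490,289.04):
Base rate for 34.99 is 28%.
34.99 has an FTA preferential rate, but origin Quenia is not Uloria; base rate stands.
The additional-duty order on 34.99 targets Eriica, not Quenia; it does not apply.
Duty = ¥490,289.04 × 28% = ¥137,280.93.
Line 4 (71.10, Fenica, 2,881 kg, ¥263,726.74):
Base rate for 71.10 is ¥0.92/kg.
Duty = 2,881 × ¥0.92 = ¥2,650.52.
Total = ¥1,651.65 + ¥144,537.16 + ¥137,280.93 + ¥2,650.52 = ¥286,120.26.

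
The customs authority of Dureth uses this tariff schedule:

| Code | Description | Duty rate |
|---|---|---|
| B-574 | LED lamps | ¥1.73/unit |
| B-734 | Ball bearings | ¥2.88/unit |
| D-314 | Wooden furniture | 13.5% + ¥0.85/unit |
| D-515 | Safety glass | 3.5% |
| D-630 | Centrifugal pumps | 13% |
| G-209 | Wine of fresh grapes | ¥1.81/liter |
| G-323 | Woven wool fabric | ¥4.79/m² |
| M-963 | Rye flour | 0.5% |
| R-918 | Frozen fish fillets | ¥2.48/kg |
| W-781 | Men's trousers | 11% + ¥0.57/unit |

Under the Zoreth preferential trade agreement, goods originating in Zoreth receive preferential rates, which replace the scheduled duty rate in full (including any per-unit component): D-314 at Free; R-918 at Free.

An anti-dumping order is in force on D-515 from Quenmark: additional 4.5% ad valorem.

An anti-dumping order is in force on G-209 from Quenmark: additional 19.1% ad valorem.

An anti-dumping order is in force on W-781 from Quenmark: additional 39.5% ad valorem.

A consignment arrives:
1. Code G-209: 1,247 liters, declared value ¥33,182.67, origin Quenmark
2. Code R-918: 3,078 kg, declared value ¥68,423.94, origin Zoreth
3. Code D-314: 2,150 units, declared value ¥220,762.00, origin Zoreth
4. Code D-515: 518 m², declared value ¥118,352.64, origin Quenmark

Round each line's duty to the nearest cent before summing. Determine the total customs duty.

¥18,063.17

Line 1 (G-209, Quenmark, 1,247 liters, ¥33,182.67):
Base rate for G-209 is ¥1.81/liter.
Additional duty on G-209 from Quenmark: +19.1% ad valorem. Applied ad valorem rate = 19.1%.
Duty = ¥33,182.67 × 19.1% + 1,247 × ¥1.81 = ¥8,594.96.
Line 2 (R-918, Zoreth, 3,078 kg, ¥68,423.94):
Base rate for R-918 is ¥2.48/kg.
Origin Zoreth qualifies under the Dureth–Zoreth agreement and R-918 is covered: preferential rate Free applies instead.
Duty = ¥68,423.94 × 0% = ¥0.00.
Line 3 (D-314, Zoreth, 2,150 units, ¥220,762.00):
Base rate for D-314 is 13.5% + ¥0.85/unit.
Origin Zoreth qualifies under the Dureth–Zoreth agreement and D-314 is covered: preferential rate Free applies instead.
Duty = ¥220,762.00 × 0% = ¥0.00.
Line 4 (D-515, Quenmark, 518 m², ¥118,352.64):
Base rate for D-515 is 3.5%.
Additional duty on D-515 from Quenmark: +4.5%. Applied ad valorem rate: 3.5% + 4.5% = 8%.
Duty = ¥118,352.64 × 8% = ¥9,468.21.
Total = ¥8,594.96 + ¥0.00 + ¥0.00 + ¥9,468.21 = ¥18,063.17.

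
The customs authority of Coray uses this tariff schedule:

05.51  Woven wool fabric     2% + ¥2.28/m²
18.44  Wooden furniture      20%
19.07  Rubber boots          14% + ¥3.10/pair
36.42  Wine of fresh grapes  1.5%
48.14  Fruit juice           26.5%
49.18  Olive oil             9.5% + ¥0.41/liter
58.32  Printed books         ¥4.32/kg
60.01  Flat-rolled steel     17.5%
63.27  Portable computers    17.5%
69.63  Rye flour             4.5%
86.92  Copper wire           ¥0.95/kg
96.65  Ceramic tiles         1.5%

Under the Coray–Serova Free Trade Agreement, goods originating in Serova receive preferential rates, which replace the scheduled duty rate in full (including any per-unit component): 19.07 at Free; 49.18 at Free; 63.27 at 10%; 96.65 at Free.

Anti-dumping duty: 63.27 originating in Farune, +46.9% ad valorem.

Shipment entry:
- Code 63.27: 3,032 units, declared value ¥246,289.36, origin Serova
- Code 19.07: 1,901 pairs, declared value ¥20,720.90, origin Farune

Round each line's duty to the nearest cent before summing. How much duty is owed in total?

Line 1 (63.27, Serova, 3,032 units, ¥246,289.36):
Base rate for 63.27 is 17.5%.
Origin Serova qualifies under the Coray–Serova agreement and 63.27 is covered: preferential rate 10% applies instead.
The additional-duty order on 63.27 targets Farune, not Serova; it does not apply.
Duty = ¥246,289.36 × 10% = ¥24,628.94.
Line 2 (19.07, Farune, 1,901 pairs, ¥20,720.90):
Base rate for 19.07 is 14% + ¥3.10/pair.
19.07 has an FTA preferential rate, but origin Farune is not Serova; base rate stands.
Duty = ¥20,720.90 × 14% + 1,901 × ¥3.10 = ¥8,794.03.
Total = ¥24,628.94 + ¥8,794.03 = ¥33,422.97.

¥33,422.97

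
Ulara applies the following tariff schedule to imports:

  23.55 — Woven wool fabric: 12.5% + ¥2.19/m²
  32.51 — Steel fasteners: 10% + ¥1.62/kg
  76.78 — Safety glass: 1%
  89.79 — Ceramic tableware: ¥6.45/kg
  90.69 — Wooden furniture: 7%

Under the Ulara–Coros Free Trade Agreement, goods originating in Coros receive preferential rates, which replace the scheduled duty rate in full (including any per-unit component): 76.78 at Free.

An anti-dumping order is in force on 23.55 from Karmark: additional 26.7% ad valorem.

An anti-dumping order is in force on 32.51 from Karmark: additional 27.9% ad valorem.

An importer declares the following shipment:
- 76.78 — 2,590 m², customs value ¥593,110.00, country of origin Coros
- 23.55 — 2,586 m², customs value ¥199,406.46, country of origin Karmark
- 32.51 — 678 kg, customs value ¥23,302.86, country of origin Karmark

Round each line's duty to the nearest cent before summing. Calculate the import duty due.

¥93,760.81

Line 1 (76.78, Coros, 2,590 m², ¥593,110.00):
Base rate for 76.78 is 1%.
Origin Coros qualifies under the Ulara–Coros agreement and 76.78 is covered: preferential rate Free applies instead.
Duty = ¥593,110.00 × 0% = ¥0.00.
Line 2 (23.55, Karmark, 2,586 m², ¥199,406.46):
Base rate for 23.55 is 12.5% + ¥2.19/m².
Additional duty on 23.55 from Karmark: +26.7%. Applied ad valorem rate: 12.5% + 26.7% = 39.2%.
Duty = ¥199,406.46 × 39.2% + 2,586 × ¥2.19 = ¥83,830.67.
Line 3 (32.51, Karmark, 678 kg, ¥23,302.86):
Base rate for 32.51 is 10% + ¥1.62/kg.
Additional duty on 32.51 from Karmark: +27.9%. Applied ad valorem rate: 10% + 27.9% = 37.9%.
Duty = ¥23,302.86 × 37.9% + 678 × ¥1.62 = ¥9,930.14.
Total = ¥0.00 + ¥83,830.67 + ¥9,930.14 = ¥93,760.81.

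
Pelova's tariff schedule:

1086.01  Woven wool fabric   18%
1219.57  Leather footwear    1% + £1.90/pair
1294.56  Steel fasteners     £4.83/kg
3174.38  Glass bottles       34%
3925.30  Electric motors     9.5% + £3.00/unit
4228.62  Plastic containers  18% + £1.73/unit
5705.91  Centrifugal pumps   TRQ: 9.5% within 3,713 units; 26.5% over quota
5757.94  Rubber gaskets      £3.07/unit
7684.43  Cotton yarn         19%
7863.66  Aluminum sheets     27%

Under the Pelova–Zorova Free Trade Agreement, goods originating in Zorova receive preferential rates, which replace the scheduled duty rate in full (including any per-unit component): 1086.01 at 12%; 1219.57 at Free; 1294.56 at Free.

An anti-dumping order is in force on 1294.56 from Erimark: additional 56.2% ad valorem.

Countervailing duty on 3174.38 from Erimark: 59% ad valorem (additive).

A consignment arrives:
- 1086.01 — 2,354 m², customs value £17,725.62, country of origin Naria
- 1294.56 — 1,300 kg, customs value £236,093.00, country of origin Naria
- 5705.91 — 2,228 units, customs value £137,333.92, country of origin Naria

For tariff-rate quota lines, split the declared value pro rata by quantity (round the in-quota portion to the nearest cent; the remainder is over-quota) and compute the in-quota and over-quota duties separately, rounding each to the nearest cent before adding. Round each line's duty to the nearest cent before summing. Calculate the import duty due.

£22,516.33

Line 1 (1086.01, Naria, 2,354 m², £17,725.62):
Base rate for 1086.01 is 18%.
1086.01 has an FTA preferential rate, but origin Naria is not Zorova; base rate stands.
Duty = £17,725.62 × 18% = £3,190.61.
Line 2 (1294.56, Naria, 1,300 kg, £236,093.00):
Base rate for 1294.56 is £4.83/kg.
1294.56 has an FTA preferential rate, but origin Naria is not Zorova; base rate stands.
The additional-duty order on 1294.56 targets Erimark, not Naria; it does not apply.
Duty = 1,300 × £4.83 = £6,279.00.
Line 3 (5705.91, Naria, 2,228 units, £137,333.92):
Code 5705.91 is under a tariff-rate quota (threshold 3,713 units). Quantity 2,228 units is within the quota, so the in-quota rate 9.5% applies to the full value.
Duty = £137,333.92 × 9.5% = £13,046.72.
Total = £3,190.61 + £6,279.00 + £13,046.72 = £22,516.33.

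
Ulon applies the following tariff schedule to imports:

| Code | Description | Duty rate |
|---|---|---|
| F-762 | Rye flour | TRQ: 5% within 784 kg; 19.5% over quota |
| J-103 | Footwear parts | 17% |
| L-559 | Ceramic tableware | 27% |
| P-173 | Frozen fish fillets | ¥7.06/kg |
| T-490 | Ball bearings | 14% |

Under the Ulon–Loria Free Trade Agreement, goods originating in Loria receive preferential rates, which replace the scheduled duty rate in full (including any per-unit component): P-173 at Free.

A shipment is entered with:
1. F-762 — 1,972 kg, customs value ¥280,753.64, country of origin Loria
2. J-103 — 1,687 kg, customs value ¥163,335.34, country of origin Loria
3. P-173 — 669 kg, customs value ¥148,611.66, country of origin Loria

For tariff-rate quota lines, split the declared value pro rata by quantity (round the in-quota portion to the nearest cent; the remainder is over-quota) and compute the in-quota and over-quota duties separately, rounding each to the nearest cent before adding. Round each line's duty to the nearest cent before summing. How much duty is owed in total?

¥66,329.34

Line 1 (F-762, Loria, 1,972 kg, ¥280,753.64):
Code F-762 is under a tariff-rate quota (threshold 784 kg). In-quota: 784 kg at 5%; over-quota: 1,188 kg at 19.5%.
Pro-rata value split: in-quota = ¥280,753.64 × 784/1,972 = ¥111,618.08; over-quota = ¥280,753.64 − ¥111,618.08 = ¥169,135.56.
In-quota duty = ¥111,618.08 × 5% = ¥5,580.90. Over-quota duty = ¥169,135.56 × 19.5% = ¥32,981.43.
Line duty = ¥5,580.90 + ¥32,981.43 = ¥38,562.33.
Line 2 (J-103, Loria, 1,687 kg, ¥163,335.34):
Base rate for J-103 is 17%.
Origin Loria is the FTA partner but J-103 is not on the preference list; base rate stands.
Duty = ¥163,335.34 × 17% = ¥27,767.01.
Line 3 (P-173, Loria, 669 kg, ¥148,611.66):
Base rate for P-173 is ¥7.06/kg.
Origin Loria qualifies under the Ulon–Loria agreement and P-173 is covered: preferential rate Free applies instead.
Duty = ¥148,611.66 × 0% = ¥0.00.
Total = ¥38,562.33 + ¥27,767.01 + ¥0.00 = ¥66,329.34.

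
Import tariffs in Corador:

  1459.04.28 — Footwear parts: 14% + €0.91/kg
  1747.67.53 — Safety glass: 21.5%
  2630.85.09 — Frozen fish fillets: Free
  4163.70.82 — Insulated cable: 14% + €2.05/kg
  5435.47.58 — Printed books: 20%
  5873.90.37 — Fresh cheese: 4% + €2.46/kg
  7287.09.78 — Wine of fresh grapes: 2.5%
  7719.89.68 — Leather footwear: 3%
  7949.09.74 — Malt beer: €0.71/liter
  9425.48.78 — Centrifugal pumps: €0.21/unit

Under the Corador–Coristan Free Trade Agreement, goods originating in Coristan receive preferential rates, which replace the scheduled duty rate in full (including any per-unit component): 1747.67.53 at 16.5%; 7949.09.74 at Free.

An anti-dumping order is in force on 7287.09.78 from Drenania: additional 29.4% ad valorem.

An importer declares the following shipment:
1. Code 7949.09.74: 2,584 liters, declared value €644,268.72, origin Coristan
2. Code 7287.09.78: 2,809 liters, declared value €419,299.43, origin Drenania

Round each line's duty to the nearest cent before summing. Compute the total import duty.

€133,756.52

Line 1 (7949.09.74, Coristan, 2,584 liters, €644,268.72):
Base rate for 7949.09.74 is €0.71/liter.
Origin Coristan qualifies under the Corador–Coristan agreement and 7949.09.74 is covered: preferential rate Free applies instead.
Duty = €644,268.72 × 0% = €0.00.
Line 2 (7287.09.78, Drenania, 2,809 liters, €419,299.43):
Base rate for 7287.09.78 is 2.5%.
Additional duty on 7287.09.78 from Drenania: +29.4%. Applied ad valorem rate: 2.5% + 29.4% = 31.9%.
Duty = €419,299.43 × 31.9% = €133,756.52.
Total = €0.00 + €133,756.52 = €133,756.52.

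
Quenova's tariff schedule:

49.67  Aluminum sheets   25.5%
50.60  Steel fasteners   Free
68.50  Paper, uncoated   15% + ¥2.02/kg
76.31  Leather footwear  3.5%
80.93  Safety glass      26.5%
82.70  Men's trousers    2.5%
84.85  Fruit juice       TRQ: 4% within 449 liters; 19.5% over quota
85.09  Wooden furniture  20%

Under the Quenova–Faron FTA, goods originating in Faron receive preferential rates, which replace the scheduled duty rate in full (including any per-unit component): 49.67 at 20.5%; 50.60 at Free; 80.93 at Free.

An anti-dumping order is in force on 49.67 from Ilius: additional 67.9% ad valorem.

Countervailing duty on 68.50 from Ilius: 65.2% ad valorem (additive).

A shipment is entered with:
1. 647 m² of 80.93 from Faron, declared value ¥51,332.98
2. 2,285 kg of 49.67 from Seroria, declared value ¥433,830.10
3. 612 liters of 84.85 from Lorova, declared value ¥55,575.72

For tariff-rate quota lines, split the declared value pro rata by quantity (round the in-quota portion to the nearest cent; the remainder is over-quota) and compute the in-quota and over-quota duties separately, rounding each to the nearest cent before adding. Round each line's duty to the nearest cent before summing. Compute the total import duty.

Line 1 (80.93, Faron, 647 m², ¥51,332.98):
Base rate for 80.93 is 26.5%.
Origin Faron qualifies under the Quenova–Faron agreement and 80.93 is covered: preferential rate Free applies instead.
Duty = ¥51,332.98 × 0% = ¥0.00.
Line 2 (49.67, Seroria, 2,285 kg, ¥433,830.10):
Base rate for 49.67 is 25.5%.
49.67 has an FTA preferential rate, but origin Seroria is not Faron; base rate stands.
The additional-duty order on 49.67 targets Ilius, not Seroria; it does not apply.
Duty = ¥433,830.10 × 25.5% = ¥110,626.68.
Line 3 (84.85, Lorova, 612 liters, ¥55,575.72):
Code 84.85 is under a tariff-rate quota (threshold 449 liters). In-quota: 449 liters at 4%; over-quota: 163 liters at 19.5%.
Pro-rata value split: in-quota = ¥55,575.72 × 449/612 = ¥40,773.69; over-quota = ¥55,575.72 − ¥40,773.69 = ¥14,802.03.
In-quota duty = ¥40,773.69 × 4% = ¥1,630.95. Over-quota duty = ¥14,802.03 × 19.5% = ¥2,886.40.
Line duty = ¥1,630.95 + ¥2,886.40 = ¥4,517.35.
Total = ¥0.00 + ¥110,626.68 + ¥4,517.35 = ¥115,144.03.

¥115,144.03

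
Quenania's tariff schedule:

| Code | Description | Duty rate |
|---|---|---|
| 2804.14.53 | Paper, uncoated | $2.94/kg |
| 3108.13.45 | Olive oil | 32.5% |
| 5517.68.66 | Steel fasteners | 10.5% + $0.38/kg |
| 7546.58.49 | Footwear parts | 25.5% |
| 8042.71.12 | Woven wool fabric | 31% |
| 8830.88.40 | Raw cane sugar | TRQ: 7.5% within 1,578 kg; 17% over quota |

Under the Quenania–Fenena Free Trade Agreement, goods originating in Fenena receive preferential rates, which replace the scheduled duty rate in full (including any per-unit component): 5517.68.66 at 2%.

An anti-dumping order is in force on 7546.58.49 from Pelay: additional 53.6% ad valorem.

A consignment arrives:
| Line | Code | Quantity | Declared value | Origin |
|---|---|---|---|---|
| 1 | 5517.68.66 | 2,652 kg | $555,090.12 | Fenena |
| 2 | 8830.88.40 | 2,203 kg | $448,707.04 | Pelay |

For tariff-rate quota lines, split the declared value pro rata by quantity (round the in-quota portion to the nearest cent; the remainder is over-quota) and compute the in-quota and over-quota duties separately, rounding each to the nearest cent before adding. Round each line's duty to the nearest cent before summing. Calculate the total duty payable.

$56,848.33

Line 1 (5517.68.66, Fenena, 2,652 kg, $555,090.12):
Base rate for 5517.68.66 is 10.5% + $0.38/kg.
Origin Fenena qualifies under the Quenania–Fenena agreement and 5517.68.66 is covered: preferential rate 2% applies instead.
Duty = $555,090.12 × 2% = $11,101.80.
Line 2 (8830.88.40, Pelay, 2,203 kg, $448,707.04):
Code 8830.88.40 is under a tariff-rate quota (threshold 1,578 kg). In-quota: 1,578 kg at 7.5%; over-quota: 625 kg at 17%.
Pro-rata value split: in-quota = $448,707.04 × 1,578/2,203 = $321,407.04; over-quota = $448,707.04 − $321,407.04 = $127,300.00.
In-quota duty = $321,407.04 × 7.5% = $24,105.53. Over-quota duty = $127,300.00 × 17% = $21,641.00.
Line duty = $24,105.53 + $21,641.00 = $45,746.53.
Total = $11,101.80 + $45,746.53 = $56,848.33.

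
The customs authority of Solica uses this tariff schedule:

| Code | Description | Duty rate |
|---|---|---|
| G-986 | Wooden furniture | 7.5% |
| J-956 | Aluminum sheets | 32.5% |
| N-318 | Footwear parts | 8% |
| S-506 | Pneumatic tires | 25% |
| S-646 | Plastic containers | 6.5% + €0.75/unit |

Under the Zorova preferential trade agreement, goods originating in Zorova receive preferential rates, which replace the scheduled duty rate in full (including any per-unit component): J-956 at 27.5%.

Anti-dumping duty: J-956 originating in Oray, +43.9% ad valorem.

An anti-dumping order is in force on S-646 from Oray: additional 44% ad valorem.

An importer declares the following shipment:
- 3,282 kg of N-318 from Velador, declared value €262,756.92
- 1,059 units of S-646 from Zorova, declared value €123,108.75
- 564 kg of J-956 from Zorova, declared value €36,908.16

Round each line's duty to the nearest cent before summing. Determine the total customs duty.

Line 1 (N-318, Velador, 3,282 kg, €262,756.92):
Base rate for N-318 is 8%.
Duty = €262,756.92 × 8% = €21,020.55.
Line 2 (S-646, Zorova, 1,059 units, €123,108.75):
Base rate for S-646 is 6.5% + €0.75/unit.
Origin Zorova is the FTA partner but S-646 is not on the preference list; base rate stands.
The additional-duty order on S-646 targets Oray, not Zorova; it does not apply.
Duty = €123,108.75 × 6.5% + 1,059 × €0.75 = €8,796.32.
Line 3 (J-956, Zorova, 564 kg, €36,908.16):
Base rate for J-956 is 32.5%.
Origin Zorova qualifies under the Solica–Zorova agreement and J-956 is covered: preferential rate 27.5% applies instead.
The additional-duty order on J-956 targets Oray, not Zorova; it does not apply.
Duty = €36,908.16 × 27.5% = €10,149.74.
Total = €21,020.55 + €8,796.32 + €10,149.74 = €39,966.61.

€39,966.61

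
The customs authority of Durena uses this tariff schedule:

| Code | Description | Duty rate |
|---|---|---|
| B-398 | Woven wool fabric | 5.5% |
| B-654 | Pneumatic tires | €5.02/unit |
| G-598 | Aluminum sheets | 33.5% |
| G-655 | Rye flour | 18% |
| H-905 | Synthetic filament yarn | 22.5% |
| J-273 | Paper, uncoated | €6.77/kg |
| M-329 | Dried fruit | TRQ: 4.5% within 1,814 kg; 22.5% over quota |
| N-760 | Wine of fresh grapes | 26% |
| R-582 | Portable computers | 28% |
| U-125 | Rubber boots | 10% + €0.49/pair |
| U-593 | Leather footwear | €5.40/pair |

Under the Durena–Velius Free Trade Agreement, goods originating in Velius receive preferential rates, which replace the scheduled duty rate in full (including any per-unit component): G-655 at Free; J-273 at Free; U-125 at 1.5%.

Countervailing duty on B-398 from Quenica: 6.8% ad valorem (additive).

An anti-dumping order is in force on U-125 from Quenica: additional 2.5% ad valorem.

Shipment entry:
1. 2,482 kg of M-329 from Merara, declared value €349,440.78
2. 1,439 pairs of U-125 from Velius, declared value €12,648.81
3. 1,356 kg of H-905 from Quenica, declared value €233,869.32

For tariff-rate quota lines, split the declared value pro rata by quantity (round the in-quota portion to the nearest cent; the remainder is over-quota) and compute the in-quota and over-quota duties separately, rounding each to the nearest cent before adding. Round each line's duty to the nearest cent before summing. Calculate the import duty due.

€85,463.76

Line 1 (M-329, Merara, 2,482 kg, €349,440.78):
Code M-329 is under a tariff-rate quota (threshold 1,814 kg). In-quota: 1,814 kg at 4.5%; over-quota: 668 kg at 22.5%.
Pro-rata value split: in-quota = €349,440.78 × 1,814/2,482 = €255,393.06; over-quota = €349,440.78 − €255,393.06 = €94,047.72.
In-quota duty = €255,393.06 × 4.5% = €11,492.69. Over-quota duty = €94,047.72 × 22.5% = €21,160.74.
Line duty = €11,492.69 + €21,160.74 = €32,653.43.
Line 2 (U-125, Velius, 1,439 pairs, €12,648.81):
Base rate for U-125 is 10% + €0.49/pair.
Origin Velius qualifies under the Durena–Velius agreement and U-125 is covered: preferential rate 1.5% applies instead.
The additional-duty order on U-125 targets Quenica, not Velius; it does not apply.
Duty = €12,648.81 × 1.5% = €189.73.
Line 3 (H-905, Quenica, 1,356 kg, €233,869.32):
Base rate for H-905 is 22.5%.
Duty = €233,869.32 × 22.5% = €52,620.60.
Total = €32,653.43 + €189.73 + €52,620.60 = €85,463.76.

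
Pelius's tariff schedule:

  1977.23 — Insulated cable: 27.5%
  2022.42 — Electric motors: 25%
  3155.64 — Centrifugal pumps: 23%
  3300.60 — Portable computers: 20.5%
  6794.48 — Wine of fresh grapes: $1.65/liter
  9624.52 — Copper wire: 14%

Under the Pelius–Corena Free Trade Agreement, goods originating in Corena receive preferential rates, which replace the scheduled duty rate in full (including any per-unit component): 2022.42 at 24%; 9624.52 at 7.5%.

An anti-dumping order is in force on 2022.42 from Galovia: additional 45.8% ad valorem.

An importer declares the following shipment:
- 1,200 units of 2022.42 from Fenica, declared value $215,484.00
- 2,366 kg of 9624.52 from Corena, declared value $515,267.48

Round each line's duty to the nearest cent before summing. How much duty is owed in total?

Line 1 (2022.42, Fenica, 1,200 units, $215,484.00):
Base rate for 2022.42 is 25%.
2022.42 has an FTA preferential rate, but origin Fenica is not Corena; base rate stands.
The additional-duty order on 2022.42 targets Galovia, not Fenica; it does not apply.
Duty = $215,484.00 × 25% = $53,871.00.
Line 2 (9624.52, Corena, 2,366 kg, $515,267.48):
Base rate for 9624.52 is 14%.
Origin Corena qualifies under the Pelius–Corena agreement and 9624.52 is covered: preferential rate 7.5% applies instead.
Duty = $515,267.48 × 7.5% = $38,645.06.
Total = $53,871.00 + $38,645.06 = $92,516.06.

$92,516.06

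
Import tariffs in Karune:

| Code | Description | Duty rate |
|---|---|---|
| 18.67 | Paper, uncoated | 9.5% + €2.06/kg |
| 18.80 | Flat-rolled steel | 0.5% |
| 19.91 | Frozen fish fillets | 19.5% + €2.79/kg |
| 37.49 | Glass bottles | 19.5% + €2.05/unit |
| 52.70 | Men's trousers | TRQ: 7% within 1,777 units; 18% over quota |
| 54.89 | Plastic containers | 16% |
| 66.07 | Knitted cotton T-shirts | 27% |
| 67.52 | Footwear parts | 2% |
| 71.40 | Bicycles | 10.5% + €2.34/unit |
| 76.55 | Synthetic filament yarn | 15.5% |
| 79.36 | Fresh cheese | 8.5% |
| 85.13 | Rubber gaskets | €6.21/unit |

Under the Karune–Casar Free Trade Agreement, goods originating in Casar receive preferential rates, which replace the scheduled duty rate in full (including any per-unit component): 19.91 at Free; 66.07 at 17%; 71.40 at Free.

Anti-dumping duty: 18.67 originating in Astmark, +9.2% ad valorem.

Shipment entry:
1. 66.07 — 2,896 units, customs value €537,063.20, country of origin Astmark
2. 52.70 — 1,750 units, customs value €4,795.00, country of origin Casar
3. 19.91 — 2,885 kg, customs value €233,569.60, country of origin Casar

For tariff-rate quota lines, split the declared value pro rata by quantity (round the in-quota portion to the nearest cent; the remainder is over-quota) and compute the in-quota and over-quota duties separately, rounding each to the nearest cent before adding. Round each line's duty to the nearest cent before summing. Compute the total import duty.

Line 1 (66.07, Astmark, 2,896 units, €537,063.20):
Base rate for 66.07 is 27%.
66.07 has an FTA preferential rate, but origin Astmark is not Casar; base rate stands.
Duty = €537,063.20 × 27% = €145,007.06.
Line 2 (52.70, Casar, 1,750 units, €4,795.00):
Code 52.70 is under a tariff-rate quota (threshold 1,777 units). Quantity 1,750 units is within the quota, so the in-quota rate 7% applies to the full value.
Duty = €4,795.00 × 7% = €335.65.
Line 3 (19.91, Casar, 2,885 kg, €233,569.60):
Base rate for 19.91 is 19.5% + €2.79/kg.
Origin Casar qualifies under the Karune–Casar agreement and 19.91 is covered: preferential rate Free applies instead.
Duty = €233,569.60 × 0% = €0.00.
Total = €145,007.06 + €335.65 + €0.00 = €145,342.71.

€145,342.71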